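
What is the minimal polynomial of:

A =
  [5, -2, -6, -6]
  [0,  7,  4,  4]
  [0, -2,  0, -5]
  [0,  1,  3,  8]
x^3 - 15*x^2 + 75*x - 125

The characteristic polynomial is χ_A(x) = (x - 5)^4, so the eigenvalues are known. The minimal polynomial is
  m_A(x) = Π_λ (x − λ)^{k_λ}
where k_λ is the size of the *largest* Jordan block for λ (equivalently, the smallest k with (A − λI)^k v = 0 for every generalised eigenvector v of λ).

  λ = 5: largest Jordan block has size 3, contributing (x − 5)^3

So m_A(x) = (x - 5)^3 = x^3 - 15*x^2 + 75*x - 125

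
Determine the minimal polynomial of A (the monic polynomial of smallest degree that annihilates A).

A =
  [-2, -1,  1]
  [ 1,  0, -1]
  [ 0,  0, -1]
x^2 + 2*x + 1

The characteristic polynomial is χ_A(x) = (x + 1)^3, so the eigenvalues are known. The minimal polynomial is
  m_A(x) = Π_λ (x − λ)^{k_λ}
where k_λ is the size of the *largest* Jordan block for λ (equivalently, the smallest k with (A − λI)^k v = 0 for every generalised eigenvector v of λ).

  λ = -1: largest Jordan block has size 2, contributing (x + 1)^2

So m_A(x) = (x + 1)^2 = x^2 + 2*x + 1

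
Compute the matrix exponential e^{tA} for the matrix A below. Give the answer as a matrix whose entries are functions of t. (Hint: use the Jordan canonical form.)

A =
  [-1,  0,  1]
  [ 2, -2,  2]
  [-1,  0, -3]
e^{tA} =
  [t*exp(-2*t) + exp(-2*t), 0, t*exp(-2*t)]
  [2*t*exp(-2*t), exp(-2*t), 2*t*exp(-2*t)]
  [-t*exp(-2*t), 0, -t*exp(-2*t) + exp(-2*t)]

Strategy: write A = P · J · P⁻¹ where J is a Jordan canonical form, so e^{tA} = P · e^{tJ} · P⁻¹, and e^{tJ} can be computed block-by-block.

A has Jordan form
J =
  [-2,  1,  0]
  [ 0, -2,  0]
  [ 0,  0, -2]
(up to reordering of blocks).

Per-block formulas:
  For a 2×2 Jordan block J_2(-2): exp(t · J_2(-2)) = e^(-2t)·(I + t·N), where N is the 2×2 nilpotent shift.
  For a 1×1 block at λ = -2: exp(t · [-2]) = [e^(-2t)].

After assembling e^{tJ} and conjugating by P, we get:

e^{tA} =
  [t*exp(-2*t) + exp(-2*t), 0, t*exp(-2*t)]
  [2*t*exp(-2*t), exp(-2*t), 2*t*exp(-2*t)]
  [-t*exp(-2*t), 0, -t*exp(-2*t) + exp(-2*t)]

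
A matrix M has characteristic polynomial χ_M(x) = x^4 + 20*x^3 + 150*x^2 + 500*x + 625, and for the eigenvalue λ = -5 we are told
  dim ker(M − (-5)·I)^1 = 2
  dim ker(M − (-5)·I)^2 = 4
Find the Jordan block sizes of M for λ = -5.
Block sizes for λ = -5: [2, 2]

From the dimensions of kernels of powers, the number of Jordan blocks of size at least j is d_j − d_{j−1} where d_j = dim ker(N^j) (with d_0 = 0). Computing the differences gives [2, 2].
The number of blocks of size exactly k is (#blocks of size ≥ k) − (#blocks of size ≥ k + 1), so the partition is: 2 block(s) of size 2.
In nonincreasing order the block sizes are [2, 2].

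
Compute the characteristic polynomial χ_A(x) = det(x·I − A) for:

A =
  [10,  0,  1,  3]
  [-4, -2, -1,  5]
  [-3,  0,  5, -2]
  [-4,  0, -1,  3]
x^4 - 16*x^3 + 72*x^2 - 432

Expanding det(x·I − A) (e.g. by cofactor expansion or by noting that A is similar to its Jordan form J, which has the same characteristic polynomial as A) gives
  χ_A(x) = x^4 - 16*x^3 + 72*x^2 - 432
which factors as (x - 6)^3*(x + 2). The eigenvalues (with algebraic multiplicities) are λ = -2 with multiplicity 1, λ = 6 with multiplicity 3.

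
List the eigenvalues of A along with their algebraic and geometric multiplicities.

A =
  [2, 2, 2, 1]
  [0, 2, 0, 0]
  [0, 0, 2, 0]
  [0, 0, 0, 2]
λ = 2: alg = 4, geom = 3

Step 1 — factor the characteristic polynomial to read off the algebraic multiplicities:
  χ_A(x) = (x - 2)^4

Step 2 — compute geometric multiplicities via the rank-nullity identity g(λ) = n − rank(A − λI):
  rank(A − (2)·I) = 1, so dim ker(A − (2)·I) = n − 1 = 3

Summary:
  λ = 2: algebraic multiplicity = 4, geometric multiplicity = 3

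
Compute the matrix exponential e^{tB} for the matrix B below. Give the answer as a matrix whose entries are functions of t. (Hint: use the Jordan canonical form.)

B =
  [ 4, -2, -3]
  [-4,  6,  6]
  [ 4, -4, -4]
e^{tB} =
  [2*t*exp(2*t) + exp(2*t), -2*t*exp(2*t), -3*t*exp(2*t)]
  [-4*t*exp(2*t), 4*t*exp(2*t) + exp(2*t), 6*t*exp(2*t)]
  [4*t*exp(2*t), -4*t*exp(2*t), -6*t*exp(2*t) + exp(2*t)]

Strategy: write B = P · J · P⁻¹ where J is a Jordan canonical form, so e^{tB} = P · e^{tJ} · P⁻¹, and e^{tJ} can be computed block-by-block.

B has Jordan form
J =
  [2, 1, 0]
  [0, 2, 0]
  [0, 0, 2]
(up to reordering of blocks).

Per-block formulas:
  For a 2×2 Jordan block J_2(2): exp(t · J_2(2)) = e^(2t)·(I + t·N), where N is the 2×2 nilpotent shift.
  For a 1×1 block at λ = 2: exp(t · [2]) = [e^(2t)].

After assembling e^{tJ} and conjugating by P, we get:

e^{tB} =
  [2*t*exp(2*t) + exp(2*t), -2*t*exp(2*t), -3*t*exp(2*t)]
  [-4*t*exp(2*t), 4*t*exp(2*t) + exp(2*t), 6*t*exp(2*t)]
  [4*t*exp(2*t), -4*t*exp(2*t), -6*t*exp(2*t) + exp(2*t)]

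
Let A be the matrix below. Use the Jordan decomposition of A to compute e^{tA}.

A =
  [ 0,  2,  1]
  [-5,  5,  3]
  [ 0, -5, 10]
e^{tA} =
  [15*t^2*exp(5*t)/2 - 5*t*exp(5*t) + exp(5*t), -15*t^2*exp(5*t)/2 + 2*t*exp(5*t), 3*t^2*exp(5*t) + t*exp(5*t)]
  [25*t^2*exp(5*t)/2 - 5*t*exp(5*t), -25*t^2*exp(5*t)/2 + exp(5*t), 5*t^2*exp(5*t) + 3*t*exp(5*t)]
  [25*t^2*exp(5*t)/2, -25*t^2*exp(5*t)/2 - 5*t*exp(5*t), 5*t^2*exp(5*t) + 5*t*exp(5*t) + exp(5*t)]

Strategy: write A = P · J · P⁻¹ where J is a Jordan canonical form, so e^{tA} = P · e^{tJ} · P⁻¹, and e^{tJ} can be computed block-by-block.

A has Jordan form
J =
  [5, 1, 0]
  [0, 5, 1]
  [0, 0, 5]
(up to reordering of blocks).

Per-block formulas:
  For a 3×3 Jordan block J_3(5): exp(t · J_3(5)) = e^(5t)·(I + t·N + (t^2/2)·N^2), where N is the 3×3 nilpotent shift.

After assembling e^{tJ} and conjugating by P, we get:

e^{tA} =
  [15*t^2*exp(5*t)/2 - 5*t*exp(5*t) + exp(5*t), -15*t^2*exp(5*t)/2 + 2*t*exp(5*t), 3*t^2*exp(5*t) + t*exp(5*t)]
  [25*t^2*exp(5*t)/2 - 5*t*exp(5*t), -25*t^2*exp(5*t)/2 + exp(5*t), 5*t^2*exp(5*t) + 3*t*exp(5*t)]
  [25*t^2*exp(5*t)/2, -25*t^2*exp(5*t)/2 - 5*t*exp(5*t), 5*t^2*exp(5*t) + 5*t*exp(5*t) + exp(5*t)]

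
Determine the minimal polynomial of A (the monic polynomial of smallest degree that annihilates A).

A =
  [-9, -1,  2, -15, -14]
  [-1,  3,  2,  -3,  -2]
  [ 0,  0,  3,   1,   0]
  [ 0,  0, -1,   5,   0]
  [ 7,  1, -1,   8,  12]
x^4 - 10*x^3 + 24*x^2 + 32*x - 128

The characteristic polynomial is χ_A(x) = (x - 4)^4*(x + 2), so the eigenvalues are known. The minimal polynomial is
  m_A(x) = Π_λ (x − λ)^{k_λ}
where k_λ is the size of the *largest* Jordan block for λ (equivalently, the smallest k with (A − λI)^k v = 0 for every generalised eigenvector v of λ).

  λ = -2: largest Jordan block has size 1, contributing (x + 2)
  λ = 4: largest Jordan block has size 3, contributing (x − 4)^3

So m_A(x) = (x - 4)^3*(x + 2) = x^4 - 10*x^3 + 24*x^2 + 32*x - 128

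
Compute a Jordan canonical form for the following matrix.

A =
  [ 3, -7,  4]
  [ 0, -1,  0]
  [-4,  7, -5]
J_2(-1) ⊕ J_1(-1)

The characteristic polynomial is
  det(x·I − A) = x^3 + 3*x^2 + 3*x + 1 = (x + 1)^3

Eigenvalues and multiplicities (the geometric multiplicity of λ is n − rank(A − λI), which equals the number of Jordan blocks for λ):
  λ = -1: algebraic multiplicity = 3, geometric multiplicity = 2

Determining the block sizes for each eigenvalue:
  λ = -1: 2 blocks summing to 3 forces exactly one block of size 2 and the rest size 1 → block sizes [2, 1]

Assembling the blocks gives a Jordan form
J =
  [-1,  1,  0]
  [ 0, -1,  0]
  [ 0,  0, -1]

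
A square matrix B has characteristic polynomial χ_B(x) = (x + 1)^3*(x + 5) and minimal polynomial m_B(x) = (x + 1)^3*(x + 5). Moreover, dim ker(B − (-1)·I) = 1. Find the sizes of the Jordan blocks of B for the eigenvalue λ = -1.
Block sizes for λ = -1: [3]

Step 1 — from the characteristic polynomial, algebraic multiplicity of λ = -1 is 3. From dim ker(B − (-1)·I) = 1, there are exactly 1 Jordan blocks for λ = -1.
Step 2 — from the minimal polynomial, the factor (x + 1)^3 tells us the largest block for λ = -1 has size 3.
Step 3 — with total size 3, 1 blocks, and largest block 3, the block sizes (in nonincreasing order) are [3].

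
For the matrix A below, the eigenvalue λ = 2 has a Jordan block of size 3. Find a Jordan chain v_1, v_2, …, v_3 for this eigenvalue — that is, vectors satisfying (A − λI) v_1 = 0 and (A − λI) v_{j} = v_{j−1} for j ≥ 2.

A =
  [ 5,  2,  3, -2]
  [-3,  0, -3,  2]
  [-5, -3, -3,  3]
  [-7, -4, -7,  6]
A Jordan chain for λ = 2 of length 3:
v_1 = (2, -2, -2, -2)ᵀ
v_2 = (3, -3, -5, -7)ᵀ
v_3 = (1, 0, 0, 0)ᵀ

Let N = A − (2)·I. We want v_3 with N^3 v_3 = 0 but N^2 v_3 ≠ 0; then v_{j-1} := N · v_j for j = 3, …, 2.

Pick v_3 = (1, 0, 0, 0)ᵀ.
Then v_2 = N · v_3 = (3, -3, -5, -7)ᵀ.
Then v_1 = N · v_2 = (2, -2, -2, -2)ᵀ.

Sanity check: (A − (2)·I) v_1 = (0, 0, 0, 0)ᵀ = 0. ✓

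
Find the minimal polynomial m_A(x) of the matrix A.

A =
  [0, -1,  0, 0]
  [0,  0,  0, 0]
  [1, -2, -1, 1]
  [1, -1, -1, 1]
x^2

The characteristic polynomial is χ_A(x) = x^4, so the eigenvalues are known. The minimal polynomial is
  m_A(x) = Π_λ (x − λ)^{k_λ}
where k_λ is the size of the *largest* Jordan block for λ (equivalently, the smallest k with (A − λI)^k v = 0 for every generalised eigenvector v of λ).

  λ = 0: largest Jordan block has size 2, contributing (x − 0)^2

So m_A(x) = x^2 = x^2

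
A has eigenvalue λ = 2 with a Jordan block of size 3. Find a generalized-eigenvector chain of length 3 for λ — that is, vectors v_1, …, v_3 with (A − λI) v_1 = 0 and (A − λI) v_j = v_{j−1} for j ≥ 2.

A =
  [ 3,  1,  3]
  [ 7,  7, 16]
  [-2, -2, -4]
A Jordan chain for λ = 2 of length 3:
v_1 = (2, 10, -4)ᵀ
v_2 = (1, 7, -2)ᵀ
v_3 = (1, 0, 0)ᵀ

Let N = A − (2)·I. We want v_3 with N^3 v_3 = 0 but N^2 v_3 ≠ 0; then v_{j-1} := N · v_j for j = 3, …, 2.

Pick v_3 = (1, 0, 0)ᵀ.
Then v_2 = N · v_3 = (1, 7, -2)ᵀ.
Then v_1 = N · v_2 = (2, 10, -4)ᵀ.

Sanity check: (A − (2)·I) v_1 = (0, 0, 0)ᵀ = 0. ✓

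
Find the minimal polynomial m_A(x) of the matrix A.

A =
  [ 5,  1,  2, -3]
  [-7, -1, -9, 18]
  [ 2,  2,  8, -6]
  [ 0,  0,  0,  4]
x^3 - 12*x^2 + 48*x - 64

The characteristic polynomial is χ_A(x) = (x - 4)^4, so the eigenvalues are known. The minimal polynomial is
  m_A(x) = Π_λ (x − λ)^{k_λ}
where k_λ is the size of the *largest* Jordan block for λ (equivalently, the smallest k with (A − λI)^k v = 0 for every generalised eigenvector v of λ).

  λ = 4: largest Jordan block has size 3, contributing (x − 4)^3

So m_A(x) = (x - 4)^3 = x^3 - 12*x^2 + 48*x - 64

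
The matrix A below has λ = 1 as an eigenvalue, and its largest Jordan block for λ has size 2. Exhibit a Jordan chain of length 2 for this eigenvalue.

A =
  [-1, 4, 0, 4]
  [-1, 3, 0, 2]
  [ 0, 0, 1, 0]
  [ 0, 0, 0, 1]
A Jordan chain for λ = 1 of length 2:
v_1 = (-2, -1, 0, 0)ᵀ
v_2 = (1, 0, 0, 0)ᵀ

Let N = A − (1)·I. We want v_2 with N^2 v_2 = 0 but N^1 v_2 ≠ 0; then v_{j-1} := N · v_j for j = 2, …, 2.

Pick v_2 = (1, 0, 0, 0)ᵀ.
Then v_1 = N · v_2 = (-2, -1, 0, 0)ᵀ.

Sanity check: (A − (1)·I) v_1 = (0, 0, 0, 0)ᵀ = 0. ✓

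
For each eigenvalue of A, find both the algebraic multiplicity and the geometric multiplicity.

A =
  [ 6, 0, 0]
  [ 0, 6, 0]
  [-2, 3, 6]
λ = 6: alg = 3, geom = 2

Step 1 — factor the characteristic polynomial to read off the algebraic multiplicities:
  χ_A(x) = (x - 6)^3

Step 2 — compute geometric multiplicities via the rank-nullity identity g(λ) = n − rank(A − λI):
  rank(A − (6)·I) = 1, so dim ker(A − (6)·I) = n − 1 = 2

Summary:
  λ = 6: algebraic multiplicity = 3, geometric multiplicity = 2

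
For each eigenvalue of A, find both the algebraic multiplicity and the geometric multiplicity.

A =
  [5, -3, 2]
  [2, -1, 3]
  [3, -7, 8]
λ = 4: alg = 3, geom = 1

Step 1 — factor the characteristic polynomial to read off the algebraic multiplicities:
  χ_A(x) = (x - 4)^3

Step 2 — compute geometric multiplicities via the rank-nullity identity g(λ) = n − rank(A − λI):
  rank(A − (4)·I) = 2, so dim ker(A − (4)·I) = n − 2 = 1

Summary:
  λ = 4: algebraic multiplicity = 3, geometric multiplicity = 1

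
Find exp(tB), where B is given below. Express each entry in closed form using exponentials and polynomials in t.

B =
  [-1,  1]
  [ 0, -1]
e^{tB} =
  [exp(-t), t*exp(-t)]
  [0, exp(-t)]

Strategy: write B = P · J · P⁻¹ where J is a Jordan canonical form, so e^{tB} = P · e^{tJ} · P⁻¹, and e^{tJ} can be computed block-by-block.

B has Jordan form
J =
  [-1,  1]
  [ 0, -1]
(up to reordering of blocks).

Per-block formulas:
  For a 2×2 Jordan block J_2(-1): exp(t · J_2(-1)) = e^(-1t)·(I + t·N), where N is the 2×2 nilpotent shift.

After assembling e^{tJ} and conjugating by P, we get:

e^{tB} =
  [exp(-t), t*exp(-t)]
  [0, exp(-t)]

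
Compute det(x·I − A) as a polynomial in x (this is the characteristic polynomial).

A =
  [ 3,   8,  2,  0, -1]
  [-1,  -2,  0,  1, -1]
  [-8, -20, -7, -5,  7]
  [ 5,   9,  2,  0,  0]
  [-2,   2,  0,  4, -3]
x^5 + 9*x^4 + 30*x^3 + 46*x^2 + 33*x + 9

Expanding det(x·I − A) (e.g. by cofactor expansion or by noting that A is similar to its Jordan form J, which has the same characteristic polynomial as A) gives
  χ_A(x) = x^5 + 9*x^4 + 30*x^3 + 46*x^2 + 33*x + 9
which factors as (x + 1)^3*(x + 3)^2. The eigenvalues (with algebraic multiplicities) are λ = -3 with multiplicity 2, λ = -1 with multiplicity 3.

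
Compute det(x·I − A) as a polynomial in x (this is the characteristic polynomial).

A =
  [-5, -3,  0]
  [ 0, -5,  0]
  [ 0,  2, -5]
x^3 + 15*x^2 + 75*x + 125

Expanding det(x·I − A) (e.g. by cofactor expansion or by noting that A is similar to its Jordan form J, which has the same characteristic polynomial as A) gives
  χ_A(x) = x^3 + 15*x^2 + 75*x + 125
which factors as (x + 5)^3. The eigenvalues (with algebraic multiplicities) are λ = -5 with multiplicity 3.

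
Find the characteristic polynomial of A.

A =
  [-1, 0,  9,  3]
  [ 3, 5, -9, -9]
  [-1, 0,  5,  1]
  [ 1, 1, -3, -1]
x^4 - 8*x^3 + 24*x^2 - 32*x + 16

Expanding det(x·I − A) (e.g. by cofactor expansion or by noting that A is similar to its Jordan form J, which has the same characteristic polynomial as A) gives
  χ_A(x) = x^4 - 8*x^3 + 24*x^2 - 32*x + 16
which factors as (x - 2)^4. The eigenvalues (with algebraic multiplicities) are λ = 2 with multiplicity 4.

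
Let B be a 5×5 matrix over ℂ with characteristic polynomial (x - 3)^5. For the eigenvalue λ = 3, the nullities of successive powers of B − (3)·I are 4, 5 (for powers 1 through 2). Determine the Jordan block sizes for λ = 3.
Block sizes for λ = 3: [2, 1, 1, 1]

From the dimensions of kernels of powers, the number of Jordan blocks of size at least j is d_j − d_{j−1} where d_j = dim ker(N^j) (with d_0 = 0). Computing the differences gives [4, 1].
The number of blocks of size exactly k is (#blocks of size ≥ k) − (#blocks of size ≥ k + 1), so the partition is: 3 block(s) of size 1, 1 block(s) of size 2.
In nonincreasing order the block sizes are [2, 1, 1, 1].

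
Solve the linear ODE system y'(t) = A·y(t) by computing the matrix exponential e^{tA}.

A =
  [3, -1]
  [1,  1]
e^{tA} =
  [t*exp(2*t) + exp(2*t), -t*exp(2*t)]
  [t*exp(2*t), -t*exp(2*t) + exp(2*t)]

Strategy: write A = P · J · P⁻¹ where J is a Jordan canonical form, so e^{tA} = P · e^{tJ} · P⁻¹, and e^{tJ} can be computed block-by-block.

A has Jordan form
J =
  [2, 1]
  [0, 2]
(up to reordering of blocks).

Per-block formulas:
  For a 2×2 Jordan block J_2(2): exp(t · J_2(2)) = e^(2t)·(I + t·N), where N is the 2×2 nilpotent shift.

After assembling e^{tJ} and conjugating by P, we get:

e^{tA} =
  [t*exp(2*t) + exp(2*t), -t*exp(2*t)]
  [t*exp(2*t), -t*exp(2*t) + exp(2*t)]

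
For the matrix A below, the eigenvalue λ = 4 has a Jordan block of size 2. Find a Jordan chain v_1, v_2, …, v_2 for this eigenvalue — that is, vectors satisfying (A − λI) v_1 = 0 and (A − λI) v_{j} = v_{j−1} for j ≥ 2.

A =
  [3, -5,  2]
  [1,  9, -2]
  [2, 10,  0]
A Jordan chain for λ = 4 of length 2:
v_1 = (-1, 1, 2)ᵀ
v_2 = (1, 0, 0)ᵀ

Let N = A − (4)·I. We want v_2 with N^2 v_2 = 0 but N^1 v_2 ≠ 0; then v_{j-1} := N · v_j for j = 2, …, 2.

Pick v_2 = (1, 0, 0)ᵀ.
Then v_1 = N · v_2 = (-1, 1, 2)ᵀ.

Sanity check: (A − (4)·I) v_1 = (0, 0, 0)ᵀ = 0. ✓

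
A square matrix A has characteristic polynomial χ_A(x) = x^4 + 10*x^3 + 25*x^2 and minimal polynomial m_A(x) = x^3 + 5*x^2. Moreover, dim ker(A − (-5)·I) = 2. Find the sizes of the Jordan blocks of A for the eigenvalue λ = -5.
Block sizes for λ = -5: [1, 1]

Step 1 — from the characteristic polynomial, algebraic multiplicity of λ = -5 is 2. From dim ker(A − (-5)·I) = 2, there are exactly 2 Jordan blocks for λ = -5.
Step 2 — from the minimal polynomial, the factor (x + 5) tells us the largest block for λ = -5 has size 1.
Step 3 — with total size 2, 2 blocks, and largest block 1, the block sizes (in nonincreasing order) are [1, 1].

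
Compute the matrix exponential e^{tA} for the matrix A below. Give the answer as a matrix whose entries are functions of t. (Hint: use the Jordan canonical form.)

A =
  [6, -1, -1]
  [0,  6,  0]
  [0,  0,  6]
e^{tA} =
  [exp(6*t), -t*exp(6*t), -t*exp(6*t)]
  [0, exp(6*t), 0]
  [0, 0, exp(6*t)]

Strategy: write A = P · J · P⁻¹ where J is a Jordan canonical form, so e^{tA} = P · e^{tJ} · P⁻¹, and e^{tJ} can be computed block-by-block.

A has Jordan form
J =
  [6, 1, 0]
  [0, 6, 0]
  [0, 0, 6]
(up to reordering of blocks).

Per-block formulas:
  For a 2×2 Jordan block J_2(6): exp(t · J_2(6)) = e^(6t)·(I + t·N), where N is the 2×2 nilpotent shift.
  For a 1×1 block at λ = 6: exp(t · [6]) = [e^(6t)].

After assembling e^{tJ} and conjugating by P, we get:

e^{tA} =
  [exp(6*t), -t*exp(6*t), -t*exp(6*t)]
  [0, exp(6*t), 0]
  [0, 0, exp(6*t)]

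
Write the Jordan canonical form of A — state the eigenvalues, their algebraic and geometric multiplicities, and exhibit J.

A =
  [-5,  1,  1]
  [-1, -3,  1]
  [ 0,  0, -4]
J_2(-4) ⊕ J_1(-4)

The characteristic polynomial is
  det(x·I − A) = x^3 + 12*x^2 + 48*x + 64 = (x + 4)^3

Eigenvalues and multiplicities (the geometric multiplicity of λ is n − rank(A − λI), which equals the number of Jordan blocks for λ):
  λ = -4: algebraic multiplicity = 3, geometric multiplicity = 2

Determining the block sizes for each eigenvalue:
  λ = -4: 2 blocks summing to 3 forces exactly one block of size 2 and the rest size 1 → block sizes [2, 1]

Assembling the blocks gives a Jordan form
J =
  [-4,  1,  0]
  [ 0, -4,  0]
  [ 0,  0, -4]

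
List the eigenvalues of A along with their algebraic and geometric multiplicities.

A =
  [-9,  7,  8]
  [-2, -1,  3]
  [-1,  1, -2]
λ = -4: alg = 3, geom = 1

Step 1 — factor the characteristic polynomial to read off the algebraic multiplicities:
  χ_A(x) = (x + 4)^3

Step 2 — compute geometric multiplicities via the rank-nullity identity g(λ) = n − rank(A − λI):
  rank(A − (-4)·I) = 2, so dim ker(A − (-4)·I) = n − 2 = 1

Summary:
  λ = -4: algebraic multiplicity = 3, geometric multiplicity = 1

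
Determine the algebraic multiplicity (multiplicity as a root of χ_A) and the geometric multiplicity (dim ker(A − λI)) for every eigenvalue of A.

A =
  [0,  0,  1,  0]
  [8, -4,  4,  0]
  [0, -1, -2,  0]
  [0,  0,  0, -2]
λ = -2: alg = 4, geom = 2

Step 1 — factor the characteristic polynomial to read off the algebraic multiplicities:
  χ_A(x) = (x + 2)^4

Step 2 — compute geometric multiplicities via the rank-nullity identity g(λ) = n − rank(A − λI):
  rank(A − (-2)·I) = 2, so dim ker(A − (-2)·I) = n − 2 = 2

Summary:
  λ = -2: algebraic multiplicity = 4, geometric multiplicity = 2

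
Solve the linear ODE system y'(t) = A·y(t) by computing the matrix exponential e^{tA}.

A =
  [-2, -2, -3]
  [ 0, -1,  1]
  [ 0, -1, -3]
e^{tA} =
  [exp(-2*t), t^2*exp(-2*t)/2 - 2*t*exp(-2*t), t^2*exp(-2*t)/2 - 3*t*exp(-2*t)]
  [0, t*exp(-2*t) + exp(-2*t), t*exp(-2*t)]
  [0, -t*exp(-2*t), -t*exp(-2*t) + exp(-2*t)]

Strategy: write A = P · J · P⁻¹ where J is a Jordan canonical form, so e^{tA} = P · e^{tJ} · P⁻¹, and e^{tJ} can be computed block-by-block.

A has Jordan form
J =
  [-2,  1,  0]
  [ 0, -2,  1]
  [ 0,  0, -2]
(up to reordering of blocks).

Per-block formulas:
  For a 3×3 Jordan block J_3(-2): exp(t · J_3(-2)) = e^(-2t)·(I + t·N + (t^2/2)·N^2), where N is the 3×3 nilpotent shift.

After assembling e^{tJ} and conjugating by P, we get:

e^{tA} =
  [exp(-2*t), t^2*exp(-2*t)/2 - 2*t*exp(-2*t), t^2*exp(-2*t)/2 - 3*t*exp(-2*t)]
  [0, t*exp(-2*t) + exp(-2*t), t*exp(-2*t)]
  [0, -t*exp(-2*t), -t*exp(-2*t) + exp(-2*t)]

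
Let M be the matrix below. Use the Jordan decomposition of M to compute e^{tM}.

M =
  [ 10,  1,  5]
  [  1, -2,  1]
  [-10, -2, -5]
e^{tM} =
  [-t*exp(-t) + 2*exp(5*t) - exp(-t), t*exp(-t), -t*exp(-t) + exp(5*t) - exp(-t)]
  [t*exp(-t), -t*exp(-t) + exp(-t), t*exp(-t)]
  [2*t*exp(-t) - 2*exp(5*t) + 2*exp(-t), -2*t*exp(-t), 2*t*exp(-t) - exp(5*t) + 2*exp(-t)]

Strategy: write M = P · J · P⁻¹ where J is a Jordan canonical form, so e^{tM} = P · e^{tJ} · P⁻¹, and e^{tJ} can be computed block-by-block.

M has Jordan form
J =
  [-1,  1, 0]
  [ 0, -1, 0]
  [ 0,  0, 5]
(up to reordering of blocks).

Per-block formulas:
  For a 1×1 block at λ = 5: exp(t · [5]) = [e^(5t)].
  For a 2×2 Jordan block J_2(-1): exp(t · J_2(-1)) = e^(-1t)·(I + t·N), where N is the 2×2 nilpotent shift.

After assembling e^{tJ} and conjugating by P, we get:

e^{tM} =
  [-t*exp(-t) + 2*exp(5*t) - exp(-t), t*exp(-t), -t*exp(-t) + exp(5*t) - exp(-t)]
  [t*exp(-t), -t*exp(-t) + exp(-t), t*exp(-t)]
  [2*t*exp(-t) - 2*exp(5*t) + 2*exp(-t), -2*t*exp(-t), 2*t*exp(-t) - exp(5*t) + 2*exp(-t)]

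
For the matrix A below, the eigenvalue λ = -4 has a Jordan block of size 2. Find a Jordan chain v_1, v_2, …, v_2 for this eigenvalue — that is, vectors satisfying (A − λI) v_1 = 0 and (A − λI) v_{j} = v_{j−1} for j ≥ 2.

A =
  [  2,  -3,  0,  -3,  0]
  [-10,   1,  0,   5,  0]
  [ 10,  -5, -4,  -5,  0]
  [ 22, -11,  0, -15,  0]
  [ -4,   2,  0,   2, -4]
A Jordan chain for λ = -4 of length 2:
v_1 = (6, -10, 10, 22, -4)ᵀ
v_2 = (1, 0, 0, 0, 0)ᵀ

Let N = A − (-4)·I. We want v_2 with N^2 v_2 = 0 but N^1 v_2 ≠ 0; then v_{j-1} := N · v_j for j = 2, …, 2.

Pick v_2 = (1, 0, 0, 0, 0)ᵀ.
Then v_1 = N · v_2 = (6, -10, 10, 22, -4)ᵀ.

Sanity check: (A − (-4)·I) v_1 = (0, 0, 0, 0, 0)ᵀ = 0. ✓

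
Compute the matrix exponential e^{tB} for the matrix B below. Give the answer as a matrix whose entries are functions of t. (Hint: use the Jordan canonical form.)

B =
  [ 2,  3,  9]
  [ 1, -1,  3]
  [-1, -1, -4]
e^{tB} =
  [3*t^2*exp(-t)/2 + 3*t*exp(-t) + exp(-t), 3*t*exp(-t), 9*t^2*exp(-t)/2 + 9*t*exp(-t)]
  [t*exp(-t), exp(-t), 3*t*exp(-t)]
  [-t^2*exp(-t)/2 - t*exp(-t), -t*exp(-t), -3*t^2*exp(-t)/2 - 3*t*exp(-t) + exp(-t)]

Strategy: write B = P · J · P⁻¹ where J is a Jordan canonical form, so e^{tB} = P · e^{tJ} · P⁻¹, and e^{tJ} can be computed block-by-block.

B has Jordan form
J =
  [-1,  1,  0]
  [ 0, -1,  1]
  [ 0,  0, -1]
(up to reordering of blocks).

Per-block formulas:
  For a 3×3 Jordan block J_3(-1): exp(t · J_3(-1)) = e^(-1t)·(I + t·N + (t^2/2)·N^2), where N is the 3×3 nilpotent shift.

After assembling e^{tJ} and conjugating by P, we get:

e^{tB} =
  [3*t^2*exp(-t)/2 + 3*t*exp(-t) + exp(-t), 3*t*exp(-t), 9*t^2*exp(-t)/2 + 9*t*exp(-t)]
  [t*exp(-t), exp(-t), 3*t*exp(-t)]
  [-t^2*exp(-t)/2 - t*exp(-t), -t*exp(-t), -3*t^2*exp(-t)/2 - 3*t*exp(-t) + exp(-t)]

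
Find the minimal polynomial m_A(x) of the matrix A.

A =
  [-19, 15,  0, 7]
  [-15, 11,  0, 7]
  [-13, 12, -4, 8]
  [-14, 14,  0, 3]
x^4 + 9*x^3 + 12*x^2 - 80*x - 192

The characteristic polynomial is χ_A(x) = (x - 3)*(x + 4)^3, so the eigenvalues are known. The minimal polynomial is
  m_A(x) = Π_λ (x − λ)^{k_λ}
where k_λ is the size of the *largest* Jordan block for λ (equivalently, the smallest k with (A − λI)^k v = 0 for every generalised eigenvector v of λ).

  λ = -4: largest Jordan block has size 3, contributing (x + 4)^3
  λ = 3: largest Jordan block has size 1, contributing (x − 3)

So m_A(x) = (x - 3)*(x + 4)^3 = x^4 + 9*x^3 + 12*x^2 - 80*x - 192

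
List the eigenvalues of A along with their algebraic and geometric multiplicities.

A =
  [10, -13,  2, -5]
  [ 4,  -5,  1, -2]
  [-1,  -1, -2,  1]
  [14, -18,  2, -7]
λ = -1: alg = 4, geom = 2

Step 1 — factor the characteristic polynomial to read off the algebraic multiplicities:
  χ_A(x) = (x + 1)^4

Step 2 — compute geometric multiplicities via the rank-nullity identity g(λ) = n − rank(A − λI):
  rank(A − (-1)·I) = 2, so dim ker(A − (-1)·I) = n − 2 = 2

Summary:
  λ = -1: algebraic multiplicity = 4, geometric multiplicity = 2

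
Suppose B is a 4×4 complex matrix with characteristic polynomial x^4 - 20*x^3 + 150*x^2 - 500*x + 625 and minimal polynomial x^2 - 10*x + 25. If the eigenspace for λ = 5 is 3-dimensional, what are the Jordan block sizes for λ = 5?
Block sizes for λ = 5: [2, 1, 1]

Step 1 — from the characteristic polynomial, algebraic multiplicity of λ = 5 is 4. From dim ker(B − (5)·I) = 3, there are exactly 3 Jordan blocks for λ = 5.
Step 2 — from the minimal polynomial, the factor (x − 5)^2 tells us the largest block for λ = 5 has size 2.
Step 3 — with total size 4, 3 blocks, and largest block 2, the block sizes (in nonincreasing order) are [2, 1, 1].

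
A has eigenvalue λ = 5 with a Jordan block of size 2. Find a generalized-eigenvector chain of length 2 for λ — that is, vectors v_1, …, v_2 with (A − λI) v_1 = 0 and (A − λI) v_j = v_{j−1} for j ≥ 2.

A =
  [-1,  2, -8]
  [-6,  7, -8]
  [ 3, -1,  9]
A Jordan chain for λ = 5 of length 2:
v_1 = (-6, -6, 3)ᵀ
v_2 = (1, 0, 0)ᵀ

Let N = A − (5)·I. We want v_2 with N^2 v_2 = 0 but N^1 v_2 ≠ 0; then v_{j-1} := N · v_j for j = 2, …, 2.

Pick v_2 = (1, 0, 0)ᵀ.
Then v_1 = N · v_2 = (-6, -6, 3)ᵀ.

Sanity check: (A − (5)·I) v_1 = (0, 0, 0)ᵀ = 0. ✓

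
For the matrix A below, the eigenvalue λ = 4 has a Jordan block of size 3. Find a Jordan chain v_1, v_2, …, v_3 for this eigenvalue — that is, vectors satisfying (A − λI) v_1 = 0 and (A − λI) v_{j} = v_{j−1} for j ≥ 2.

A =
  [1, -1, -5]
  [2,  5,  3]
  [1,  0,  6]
A Jordan chain for λ = 4 of length 3:
v_1 = (2, -1, -1)ᵀ
v_2 = (-3, 2, 1)ᵀ
v_3 = (1, 0, 0)ᵀ

Let N = A − (4)·I. We want v_3 with N^3 v_3 = 0 but N^2 v_3 ≠ 0; then v_{j-1} := N · v_j for j = 3, …, 2.

Pick v_3 = (1, 0, 0)ᵀ.
Then v_2 = N · v_3 = (-3, 2, 1)ᵀ.
Then v_1 = N · v_2 = (2, -1, -1)ᵀ.

Sanity check: (A − (4)·I) v_1 = (0, 0, 0)ᵀ = 0. ✓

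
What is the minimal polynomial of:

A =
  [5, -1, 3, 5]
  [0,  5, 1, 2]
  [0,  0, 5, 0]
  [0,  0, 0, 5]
x^3 - 15*x^2 + 75*x - 125

The characteristic polynomial is χ_A(x) = (x - 5)^4, so the eigenvalues are known. The minimal polynomial is
  m_A(x) = Π_λ (x − λ)^{k_λ}
where k_λ is the size of the *largest* Jordan block for λ (equivalently, the smallest k with (A − λI)^k v = 0 for every generalised eigenvector v of λ).

  λ = 5: largest Jordan block has size 3, contributing (x − 5)^3

So m_A(x) = (x - 5)^3 = x^3 - 15*x^2 + 75*x - 125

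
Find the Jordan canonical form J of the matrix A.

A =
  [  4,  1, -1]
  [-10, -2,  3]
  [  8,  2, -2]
J_3(0)

The characteristic polynomial is
  det(x·I − A) = x^3

Eigenvalues and multiplicities (the geometric multiplicity of λ is n − rank(A − λI), which equals the number of Jordan blocks for λ):
  λ = 0: algebraic multiplicity = 3, geometric multiplicity = 1

Determining the block sizes for each eigenvalue:
  λ = 0: one block (gm = 1), so the single block has size am = 3 → block sizes [3]

Assembling the blocks gives a Jordan form
J =
  [0, 1, 0]
  [0, 0, 1]
  [0, 0, 0]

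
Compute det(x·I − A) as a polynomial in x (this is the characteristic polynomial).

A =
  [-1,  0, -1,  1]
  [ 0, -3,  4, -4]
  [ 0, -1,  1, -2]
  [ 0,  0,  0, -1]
x^4 + 4*x^3 + 6*x^2 + 4*x + 1

Expanding det(x·I − A) (e.g. by cofactor expansion or by noting that A is similar to its Jordan form J, which has the same characteristic polynomial as A) gives
  χ_A(x) = x^4 + 4*x^3 + 6*x^2 + 4*x + 1
which factors as (x + 1)^4. The eigenvalues (with algebraic multiplicities) are λ = -1 with multiplicity 4.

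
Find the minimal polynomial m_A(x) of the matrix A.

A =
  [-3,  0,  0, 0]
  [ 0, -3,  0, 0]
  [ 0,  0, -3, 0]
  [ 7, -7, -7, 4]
x^2 - x - 12

The characteristic polynomial is χ_A(x) = (x - 4)*(x + 3)^3, so the eigenvalues are known. The minimal polynomial is
  m_A(x) = Π_λ (x − λ)^{k_λ}
where k_λ is the size of the *largest* Jordan block for λ (equivalently, the smallest k with (A − λI)^k v = 0 for every generalised eigenvector v of λ).

  λ = -3: largest Jordan block has size 1, contributing (x + 3)
  λ = 4: largest Jordan block has size 1, contributing (x − 4)

So m_A(x) = (x - 4)*(x + 3) = x^2 - x - 12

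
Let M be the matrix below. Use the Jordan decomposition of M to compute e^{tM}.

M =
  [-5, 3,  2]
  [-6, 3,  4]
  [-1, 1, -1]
e^{tM} =
  [-2*t^2*exp(-t) - 4*t*exp(-t) + exp(-t), t^2*exp(-t) + 3*t*exp(-t), 2*t^2*exp(-t) + 2*t*exp(-t)]
  [-2*t^2*exp(-t) - 6*t*exp(-t), t^2*exp(-t) + 4*t*exp(-t) + exp(-t), 2*t^2*exp(-t) + 4*t*exp(-t)]
  [-t^2*exp(-t) - t*exp(-t), t^2*exp(-t)/2 + t*exp(-t), t^2*exp(-t) + exp(-t)]

Strategy: write M = P · J · P⁻¹ where J is a Jordan canonical form, so e^{tM} = P · e^{tJ} · P⁻¹, and e^{tJ} can be computed block-by-block.

M has Jordan form
J =
  [-1,  1,  0]
  [ 0, -1,  1]
  [ 0,  0, -1]
(up to reordering of blocks).

Per-block formulas:
  For a 3×3 Jordan block J_3(-1): exp(t · J_3(-1)) = e^(-1t)·(I + t·N + (t^2/2)·N^2), where N is the 3×3 nilpotent shift.

After assembling e^{tJ} and conjugating by P, we get:

e^{tM} =
  [-2*t^2*exp(-t) - 4*t*exp(-t) + exp(-t), t^2*exp(-t) + 3*t*exp(-t), 2*t^2*exp(-t) + 2*t*exp(-t)]
  [-2*t^2*exp(-t) - 6*t*exp(-t), t^2*exp(-t) + 4*t*exp(-t) + exp(-t), 2*t^2*exp(-t) + 4*t*exp(-t)]
  [-t^2*exp(-t) - t*exp(-t), t^2*exp(-t)/2 + t*exp(-t), t^2*exp(-t) + exp(-t)]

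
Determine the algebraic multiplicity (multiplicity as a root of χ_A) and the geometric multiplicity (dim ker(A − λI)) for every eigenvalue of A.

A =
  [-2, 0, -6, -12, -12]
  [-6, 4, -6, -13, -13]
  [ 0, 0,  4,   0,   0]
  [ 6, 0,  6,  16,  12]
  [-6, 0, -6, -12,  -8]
λ = -2: alg = 1, geom = 1; λ = 4: alg = 4, geom = 3

Step 1 — factor the characteristic polynomial to read off the algebraic multiplicities:
  χ_A(x) = (x - 4)^4*(x + 2)

Step 2 — compute geometric multiplicities via the rank-nullity identity g(λ) = n − rank(A − λI):
  rank(A − (-2)·I) = 4, so dim ker(A − (-2)·I) = n − 4 = 1
  rank(A − (4)·I) = 2, so dim ker(A − (4)·I) = n − 2 = 3

Summary:
  λ = -2: algebraic multiplicity = 1, geometric multiplicity = 1
  λ = 4: algebraic multiplicity = 4, geometric multiplicity = 3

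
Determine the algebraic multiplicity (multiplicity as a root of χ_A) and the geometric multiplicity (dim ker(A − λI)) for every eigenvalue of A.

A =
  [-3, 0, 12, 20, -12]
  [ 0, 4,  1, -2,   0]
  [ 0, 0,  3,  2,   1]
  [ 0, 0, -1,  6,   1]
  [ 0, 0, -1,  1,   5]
λ = -3: alg = 1, geom = 1; λ = 4: alg = 2, geom = 1; λ = 5: alg = 2, geom = 1

Step 1 — factor the characteristic polynomial to read off the algebraic multiplicities:
  χ_A(x) = (x - 5)^2*(x - 4)^2*(x + 3)

Step 2 — compute geometric multiplicities via the rank-nullity identity g(λ) = n − rank(A − λI):
  rank(A − (-3)·I) = 4, so dim ker(A − (-3)·I) = n − 4 = 1
  rank(A − (4)·I) = 4, so dim ker(A − (4)·I) = n − 4 = 1
  rank(A − (5)·I) = 4, so dim ker(A − (5)·I) = n − 4 = 1

Summary:
  λ = -3: algebraic multiplicity = 1, geometric multiplicity = 1
  λ = 4: algebraic multiplicity = 2, geometric multiplicity = 1
  λ = 5: algebraic multiplicity = 2, geometric multiplicity = 1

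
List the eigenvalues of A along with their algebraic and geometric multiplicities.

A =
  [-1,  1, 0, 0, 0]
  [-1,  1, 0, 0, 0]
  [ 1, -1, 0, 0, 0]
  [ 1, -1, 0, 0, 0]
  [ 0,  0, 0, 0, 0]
λ = 0: alg = 5, geom = 4

Step 1 — factor the characteristic polynomial to read off the algebraic multiplicities:
  χ_A(x) = x^5

Step 2 — compute geometric multiplicities via the rank-nullity identity g(λ) = n − rank(A − λI):
  rank(A − (0)·I) = 1, so dim ker(A − (0)·I) = n − 1 = 4

Summary:
  λ = 0: algebraic multiplicity = 5, geometric multiplicity = 4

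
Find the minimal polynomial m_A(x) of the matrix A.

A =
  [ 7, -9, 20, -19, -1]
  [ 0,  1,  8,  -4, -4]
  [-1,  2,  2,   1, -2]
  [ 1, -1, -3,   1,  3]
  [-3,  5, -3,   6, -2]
x^3 - 7*x^2 + 11*x - 5

The characteristic polynomial is χ_A(x) = (x - 5)*(x - 1)^4, so the eigenvalues are known. The minimal polynomial is
  m_A(x) = Π_λ (x − λ)^{k_λ}
where k_λ is the size of the *largest* Jordan block for λ (equivalently, the smallest k with (A − λI)^k v = 0 for every generalised eigenvector v of λ).

  λ = 1: largest Jordan block has size 2, contributing (x − 1)^2
  λ = 5: largest Jordan block has size 1, contributing (x − 5)

So m_A(x) = (x - 5)*(x - 1)^2 = x^3 - 7*x^2 + 11*x - 5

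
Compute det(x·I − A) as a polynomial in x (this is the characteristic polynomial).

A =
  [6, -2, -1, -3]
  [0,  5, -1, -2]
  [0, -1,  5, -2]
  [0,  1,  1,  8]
x^4 - 24*x^3 + 216*x^2 - 864*x + 1296

Expanding det(x·I − A) (e.g. by cofactor expansion or by noting that A is similar to its Jordan form J, which has the same characteristic polynomial as A) gives
  χ_A(x) = x^4 - 24*x^3 + 216*x^2 - 864*x + 1296
which factors as (x - 6)^4. The eigenvalues (with algebraic multiplicities) are λ = 6 with multiplicity 4.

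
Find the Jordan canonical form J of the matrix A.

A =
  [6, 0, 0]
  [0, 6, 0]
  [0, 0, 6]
J_1(6) ⊕ J_1(6) ⊕ J_1(6)

The characteristic polynomial is
  det(x·I − A) = x^3 - 18*x^2 + 108*x - 216 = (x - 6)^3

Eigenvalues and multiplicities (the geometric multiplicity of λ is n − rank(A − λI), which equals the number of Jordan blocks for λ):
  λ = 6: algebraic multiplicity = 3, geometric multiplicity = 3

Determining the block sizes for each eigenvalue:
  λ = 6: gm = am = 3, so every block has size 1 → block sizes [1, 1, 1]

Assembling the blocks gives a Jordan form
J =
  [6, 0, 0]
  [0, 6, 0]
  [0, 0, 6]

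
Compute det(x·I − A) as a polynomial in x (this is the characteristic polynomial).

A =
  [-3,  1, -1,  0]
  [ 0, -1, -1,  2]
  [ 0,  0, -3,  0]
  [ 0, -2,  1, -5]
x^4 + 12*x^3 + 54*x^2 + 108*x + 81

Expanding det(x·I − A) (e.g. by cofactor expansion or by noting that A is similar to its Jordan form J, which has the same characteristic polynomial as A) gives
  χ_A(x) = x^4 + 12*x^3 + 54*x^2 + 108*x + 81
which factors as (x + 3)^4. The eigenvalues (with algebraic multiplicities) are λ = -3 with multiplicity 4.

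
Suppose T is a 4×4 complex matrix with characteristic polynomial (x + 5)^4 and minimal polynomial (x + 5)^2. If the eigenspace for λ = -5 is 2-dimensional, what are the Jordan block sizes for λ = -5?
Block sizes for λ = -5: [2, 2]

Step 1 — from the characteristic polynomial, algebraic multiplicity of λ = -5 is 4. From dim ker(T − (-5)·I) = 2, there are exactly 2 Jordan blocks for λ = -5.
Step 2 — from the minimal polynomial, the factor (x + 5)^2 tells us the largest block for λ = -5 has size 2.
Step 3 — with total size 4, 2 blocks, and largest block 2, the block sizes (in nonincreasing order) are [2, 2].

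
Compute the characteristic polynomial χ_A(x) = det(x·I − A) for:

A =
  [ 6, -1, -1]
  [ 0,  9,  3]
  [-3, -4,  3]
x^3 - 18*x^2 + 108*x - 216

Expanding det(x·I − A) (e.g. by cofactor expansion or by noting that A is similar to its Jordan form J, which has the same characteristic polynomial as A) gives
  χ_A(x) = x^3 - 18*x^2 + 108*x - 216
which factors as (x - 6)^3. The eigenvalues (with algebraic multiplicities) are λ = 6 with multiplicity 3.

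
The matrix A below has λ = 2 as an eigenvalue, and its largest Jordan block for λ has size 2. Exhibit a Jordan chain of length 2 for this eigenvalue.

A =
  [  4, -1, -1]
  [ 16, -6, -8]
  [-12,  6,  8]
A Jordan chain for λ = 2 of length 2:
v_1 = (2, 16, -12)ᵀ
v_2 = (1, 0, 0)ᵀ

Let N = A − (2)·I. We want v_2 with N^2 v_2 = 0 but N^1 v_2 ≠ 0; then v_{j-1} := N · v_j for j = 2, …, 2.

Pick v_2 = (1, 0, 0)ᵀ.
Then v_1 = N · v_2 = (2, 16, -12)ᵀ.

Sanity check: (A − (2)·I) v_1 = (0, 0, 0)ᵀ = 0. ✓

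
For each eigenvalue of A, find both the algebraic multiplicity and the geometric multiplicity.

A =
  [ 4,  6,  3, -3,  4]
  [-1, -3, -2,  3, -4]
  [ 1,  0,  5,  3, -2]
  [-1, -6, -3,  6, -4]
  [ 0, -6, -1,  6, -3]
λ = -3: alg = 1, geom = 1; λ = 3: alg = 4, geom = 2

Step 1 — factor the characteristic polynomial to read off the algebraic multiplicities:
  χ_A(x) = (x - 3)^4*(x + 3)

Step 2 — compute geometric multiplicities via the rank-nullity identity g(λ) = n − rank(A − λI):
  rank(A − (-3)·I) = 4, so dim ker(A − (-3)·I) = n − 4 = 1
  rank(A − (3)·I) = 3, so dim ker(A − (3)·I) = n − 3 = 2

Summary:
  λ = -3: algebraic multiplicity = 1, geometric multiplicity = 1
  λ = 3: algebraic multiplicity = 4, geometric multiplicity = 2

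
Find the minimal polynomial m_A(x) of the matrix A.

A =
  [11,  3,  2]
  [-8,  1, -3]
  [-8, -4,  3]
x^3 - 15*x^2 + 75*x - 125

The characteristic polynomial is χ_A(x) = (x - 5)^3, so the eigenvalues are known. The minimal polynomial is
  m_A(x) = Π_λ (x − λ)^{k_λ}
where k_λ is the size of the *largest* Jordan block for λ (equivalently, the smallest k with (A − λI)^k v = 0 for every generalised eigenvector v of λ).

  λ = 5: largest Jordan block has size 3, contributing (x − 5)^3

So m_A(x) = (x - 5)^3 = x^3 - 15*x^2 + 75*x - 125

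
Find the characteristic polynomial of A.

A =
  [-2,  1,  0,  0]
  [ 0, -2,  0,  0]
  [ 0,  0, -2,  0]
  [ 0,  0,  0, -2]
x^4 + 8*x^3 + 24*x^2 + 32*x + 16

Expanding det(x·I − A) (e.g. by cofactor expansion or by noting that A is similar to its Jordan form J, which has the same characteristic polynomial as A) gives
  χ_A(x) = x^4 + 8*x^3 + 24*x^2 + 32*x + 16
which factors as (x + 2)^4. The eigenvalues (with algebraic multiplicities) are λ = -2 with multiplicity 4.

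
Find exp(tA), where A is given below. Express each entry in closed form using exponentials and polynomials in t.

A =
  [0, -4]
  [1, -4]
e^{tA} =
  [2*t*exp(-2*t) + exp(-2*t), -4*t*exp(-2*t)]
  [t*exp(-2*t), -2*t*exp(-2*t) + exp(-2*t)]

Strategy: write A = P · J · P⁻¹ where J is a Jordan canonical form, so e^{tA} = P · e^{tJ} · P⁻¹, and e^{tJ} can be computed block-by-block.

A has Jordan form
J =
  [-2,  1]
  [ 0, -2]
(up to reordering of blocks).

Per-block formulas:
  For a 2×2 Jordan block J_2(-2): exp(t · J_2(-2)) = e^(-2t)·(I + t·N), where N is the 2×2 nilpotent shift.

After assembling e^{tJ} and conjugating by P, we get:

e^{tA} =
  [2*t*exp(-2*t) + exp(-2*t), -4*t*exp(-2*t)]
  [t*exp(-2*t), -2*t*exp(-2*t) + exp(-2*t)]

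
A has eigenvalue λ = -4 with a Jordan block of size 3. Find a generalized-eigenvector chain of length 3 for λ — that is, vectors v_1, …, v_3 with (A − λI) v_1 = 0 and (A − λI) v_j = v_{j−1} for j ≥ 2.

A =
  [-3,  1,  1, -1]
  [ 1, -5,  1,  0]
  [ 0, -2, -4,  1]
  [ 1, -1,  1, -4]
A Jordan chain for λ = -4 of length 3:
v_1 = (1, 0, -1, 0)ᵀ
v_2 = (1, 1, 0, 1)ᵀ
v_3 = (1, 0, 0, 0)ᵀ

Let N = A − (-4)·I. We want v_3 with N^3 v_3 = 0 but N^2 v_3 ≠ 0; then v_{j-1} := N · v_j for j = 3, …, 2.

Pick v_3 = (1, 0, 0, 0)ᵀ.
Then v_2 = N · v_3 = (1, 1, 0, 1)ᵀ.
Then v_1 = N · v_2 = (1, 0, -1, 0)ᵀ.

Sanity check: (A − (-4)·I) v_1 = (0, 0, 0, 0)ᵀ = 0. ✓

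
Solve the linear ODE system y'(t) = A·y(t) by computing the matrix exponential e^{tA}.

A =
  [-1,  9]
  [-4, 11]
e^{tA} =
  [-6*t*exp(5*t) + exp(5*t), 9*t*exp(5*t)]
  [-4*t*exp(5*t), 6*t*exp(5*t) + exp(5*t)]

Strategy: write A = P · J · P⁻¹ where J is a Jordan canonical form, so e^{tA} = P · e^{tJ} · P⁻¹, and e^{tJ} can be computed block-by-block.

A has Jordan form
J =
  [5, 1]
  [0, 5]
(up to reordering of blocks).

Per-block formulas:
  For a 2×2 Jordan block J_2(5): exp(t · J_2(5)) = e^(5t)·(I + t·N), where N is the 2×2 nilpotent shift.

After assembling e^{tJ} and conjugating by P, we get:

e^{tA} =
  [-6*t*exp(5*t) + exp(5*t), 9*t*exp(5*t)]
  [-4*t*exp(5*t), 6*t*exp(5*t) + exp(5*t)]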